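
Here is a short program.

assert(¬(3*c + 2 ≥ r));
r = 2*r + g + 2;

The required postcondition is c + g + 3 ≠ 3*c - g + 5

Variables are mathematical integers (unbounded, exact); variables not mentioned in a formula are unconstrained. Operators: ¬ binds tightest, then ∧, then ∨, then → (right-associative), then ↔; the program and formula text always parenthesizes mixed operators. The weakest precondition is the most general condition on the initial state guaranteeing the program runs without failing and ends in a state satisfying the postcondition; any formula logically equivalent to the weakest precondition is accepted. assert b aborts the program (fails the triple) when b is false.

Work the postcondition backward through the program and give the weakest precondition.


Working backward. After the program, the postcondition c + g + 3 ≠ 3*c - g + 5 must hold; in canonical form it is 2*g ≠ 2*c + 2.
Before r := 2*r + g + 2: 2*g ≠ 2*c + 2
Before assert ¬(3*c + 2 ≥ r): (¬(3*c ≥ r - 2)) ∧ 2*g ≠ 2*c + 2
Answer: WP = (¬(3*c ≥ r - 2)) ∧ 2*g ≠ 2*c + 2


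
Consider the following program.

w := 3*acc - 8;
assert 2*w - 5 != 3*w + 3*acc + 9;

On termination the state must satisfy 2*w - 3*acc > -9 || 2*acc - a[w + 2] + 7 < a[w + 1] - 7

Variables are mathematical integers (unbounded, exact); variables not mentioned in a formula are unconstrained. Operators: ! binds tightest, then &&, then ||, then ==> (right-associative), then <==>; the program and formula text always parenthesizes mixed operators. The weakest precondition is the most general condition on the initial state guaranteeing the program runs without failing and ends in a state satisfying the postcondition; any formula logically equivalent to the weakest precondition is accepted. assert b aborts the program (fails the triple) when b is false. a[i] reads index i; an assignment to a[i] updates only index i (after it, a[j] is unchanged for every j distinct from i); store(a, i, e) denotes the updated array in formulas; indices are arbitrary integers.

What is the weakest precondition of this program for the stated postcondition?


Working backward. After the program, the postcondition 2*w - 3*acc > -9 || 2*acc - a[w + 2] + 7 < a[w + 1] - 7 must hold; in canonical form it is 2*w > 3*acc - 9 || 2*acc < a[w + 1] + a[w + 2] - 14.
Before assert 2*w - 5 != 3*w + 3*acc + 9: 3*acc + w != -14 && (2*w > 3*acc - 9 || 2*acc < a[w + 1] + a[w + 2] - 14)
Before w := 3*acc - 8: 6*acc != -6 && (3*acc > 7 || 2*acc < a[3*acc - 6] + a[3*acc - 7] - 14)
Answer: WP = 6*acc != -6 && (3*acc > 7 || 2*acc < a[3*acc - 6] + a[3*acc - 7] - 14)


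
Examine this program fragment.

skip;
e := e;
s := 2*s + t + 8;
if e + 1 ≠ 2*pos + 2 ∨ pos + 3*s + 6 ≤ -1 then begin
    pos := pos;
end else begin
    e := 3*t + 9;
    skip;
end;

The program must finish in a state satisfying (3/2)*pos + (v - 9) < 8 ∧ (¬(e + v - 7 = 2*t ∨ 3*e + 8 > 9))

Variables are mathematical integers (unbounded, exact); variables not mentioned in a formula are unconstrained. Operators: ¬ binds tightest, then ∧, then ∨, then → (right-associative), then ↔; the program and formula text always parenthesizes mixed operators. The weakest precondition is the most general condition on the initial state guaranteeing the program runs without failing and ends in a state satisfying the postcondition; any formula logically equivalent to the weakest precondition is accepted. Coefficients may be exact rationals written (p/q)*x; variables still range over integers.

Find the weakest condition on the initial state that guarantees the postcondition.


Working backward. After the program, the postcondition (3/2)*pos + (v - 9) < 8 ∧ (¬(e + v - 7 = 2*t ∨ 3*e + 8 > 9)) must hold; in canonical form it is (3/2)*pos + v < 17 ∧ (¬(e + v = 2*t + 7 ∨ 3*e > 1)).
Then branch requires (3/2)*pos + v < 17 ∧ (¬(e + v = 2*t + 7 ∨ 3*e > 1)); else branch requires (3/2)*pos + v < 17 ∧ (¬(t + v = -2 ∨ 9*t > -26)).
Before the if: ((e ≠ 2*pos + 1 ∨ pos + 3*s ≤ -7) → ((3/2)*pos + v < 17 ∧ (¬(e + v = 2*t + 7 ∨ 3*e > 1)))) ∧ ((¬(e ≠ 2*pos + 1 ∨ pos + 3*s ≤ -7)) → ((3/2)*pos + v < 17 ∧ (¬(t + v = -2 ∨ 9*t > -26))))
Before s := 2*s + t + 8: ((e ≠ 2*pos + 1 ∨ pos + 6*s + 3*t ≤ -31) → ((3/2)*pos + v < 17 ∧ (¬(e + v = 2*t + 7 ∨ 3*e > 1)))) ∧ ((¬(e ≠ 2*pos + 1 ∨ pos + 6*s + 3*t ≤ -31)) → ((3/2)*pos + v < 17 ∧ (¬(t + v = -2 ∨ 9*t > -26))))
Before e := e: ((e ≠ 2*pos + 1 ∨ pos + 6*s + 3*t ≤ -31) → ((3/2)*pos + v < 17 ∧ (¬(e + v = 2*t + 7 ∨ 3*e > 1)))) ∧ ((¬(e ≠ 2*pos + 1 ∨ pos + 6*s + 3*t ≤ -31)) → ((3/2)*pos + v < 17 ∧ (¬(t + v = -2 ∨ 9*t > -26))))
Before skip: ((e ≠ 2*pos + 1 ∨ pos + 6*s + 3*t ≤ -31) → ((3/2)*pos + v < 17 ∧ (¬(e + v = 2*t + 7 ∨ 3*e > 1)))) ∧ ((¬(e ≠ 2*pos + 1 ∨ pos + 6*s + 3*t ≤ -31)) → ((3/2)*pos + v < 17 ∧ (¬(t + v = -2 ∨ 9*t > -26))))
Answer: WP = ((e ≠ 2*pos + 1 ∨ pos + 6*s + 3*t ≤ -31) → ((3/2)*pos + v < 17 ∧ (¬(e + v = 2*t + 7 ∨ 3*e > 1)))) ∧ ((¬(e ≠ 2*pos + 1 ∨ pos + 6*s + 3*t ≤ -31)) → ((3/2)*pos + v < 17 ∧ (¬(t + v = -2 ∨ 9*t > -26))))


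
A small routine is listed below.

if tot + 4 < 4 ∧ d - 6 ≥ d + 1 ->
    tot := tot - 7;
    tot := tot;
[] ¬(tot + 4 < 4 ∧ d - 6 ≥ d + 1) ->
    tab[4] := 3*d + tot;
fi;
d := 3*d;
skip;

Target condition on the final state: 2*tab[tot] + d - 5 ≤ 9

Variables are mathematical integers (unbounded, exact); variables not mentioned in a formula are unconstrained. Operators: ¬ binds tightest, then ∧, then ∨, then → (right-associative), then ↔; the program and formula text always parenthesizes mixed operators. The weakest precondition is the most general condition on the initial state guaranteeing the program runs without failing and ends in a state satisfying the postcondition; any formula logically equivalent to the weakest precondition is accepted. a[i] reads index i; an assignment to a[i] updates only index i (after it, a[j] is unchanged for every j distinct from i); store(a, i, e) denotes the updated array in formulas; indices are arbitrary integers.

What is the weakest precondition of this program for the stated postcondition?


Working backward. After the program, the postcondition 2*tab[tot] + d - 5 ≤ 9 must hold; in canonical form it is 2*tab[tot] + d ≤ 14.
Before skip: 2*tab[tot] + d ≤ 14
Before d := 3*d: 2*tab[tot] + 3*d ≤ 14
Then branch requires 2*tab[tot - 7] + 3*d ≤ 14; else branch requires 2*store(tab, 4, 3*d + tot)[tot] + 3*d ≤ 14.
Before the if: 2*store(tab, 4, 3*d + tot)[tot] + 3*d ≤ 14
Answer: WP = 2*store(tab, 4, 3*d + tot)[tot] + 3*d ≤ 14


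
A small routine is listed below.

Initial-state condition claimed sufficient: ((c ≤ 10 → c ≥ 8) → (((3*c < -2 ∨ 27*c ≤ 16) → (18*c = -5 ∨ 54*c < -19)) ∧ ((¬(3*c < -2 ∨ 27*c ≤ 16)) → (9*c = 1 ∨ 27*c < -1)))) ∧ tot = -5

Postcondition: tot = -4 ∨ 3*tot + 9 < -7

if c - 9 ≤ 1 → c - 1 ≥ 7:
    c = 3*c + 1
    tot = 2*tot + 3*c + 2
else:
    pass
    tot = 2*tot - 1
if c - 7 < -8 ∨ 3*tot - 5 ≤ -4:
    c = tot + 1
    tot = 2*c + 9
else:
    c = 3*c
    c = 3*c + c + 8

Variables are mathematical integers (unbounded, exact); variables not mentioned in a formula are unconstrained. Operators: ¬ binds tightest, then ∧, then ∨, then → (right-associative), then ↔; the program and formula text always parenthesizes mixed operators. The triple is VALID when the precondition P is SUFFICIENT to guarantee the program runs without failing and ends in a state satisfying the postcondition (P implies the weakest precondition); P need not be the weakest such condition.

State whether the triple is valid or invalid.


Working backward. After the program, the postcondition tot = -4 ∨ 3*tot + 9 < -7 must hold; in canonical form it is tot = -4 ∨ 3*tot < -16.
Then branch requires 2*tot = -15 ∨ 6*tot < -49; else branch requires tot = -4 ∨ 3*tot < -16.
Before the if: ((c < -1 ∨ 3*tot ≤ 1) → (2*tot = -15 ∨ 6*tot < -49)) ∧ ((¬(c < -1 ∨ 3*tot ≤ 1)) → (tot = -4 ∨ 3*tot < -16))
Then branch requires ((3*c < -2 ∨ 27*c + 6*tot ≤ -14) → (18*c + 4*tot = -25 ∨ 54*c + 12*tot < -79)) ∧ ((¬(3*c < -2 ∨ 27*c + 6*tot ≤ -14)) → (9*c + 2*tot = -9 ∨ 27*c + 6*tot < -31)); else branch requires ((c < -1 ∨ 6*tot ≤ 4) → (4*tot = -13 ∨ 12*tot < -43)) ∧ ((¬(c < -1 ∨ 6*tot ≤ 4)) → (2*tot = -3 ∨ 6*tot < -13)).
Before the if: ((c ≤ 10 → c ≥ 8) → (((3*c < -2 ∨ 27*c + 6*tot ≤ -14) → (18*c + 4*tot = -25 ∨ 54*c + 12*tot < -79)) ∧ ((¬(3*c < -2 ∨ 27*c + 6*tot ≤ -14)) → (9*c + 2*tot = -9 ∨ 27*c + 6*tot < -31)))) ∧ ((¬(c ≤ 10 → c ≥ 8)) → (((c < -1 ∨ 6*tot ≤ 4) → (4*tot = -13 ∨ 12*tot < -43)) ∧ ((¬(c < -1 ∨ 6*tot ≤ 4)) → (2*tot = -3 ∨ 6*tot < -13))))
The weakest precondition is ((c ≤ 10 → c ≥ 8) → (((3*c < -2 ∨ 27*c + 6*tot ≤ -14) → (18*c + 4*tot = -25 ∨ 54*c + 12*tot < -79)) ∧ ((¬(3*c < -2 ∨ 27*c + 6*tot ≤ -14)) → (9*c + 2*tot = -9 ∨ 27*c + 6*tot < -31)))) ∧ ((¬(c ≤ 10 → c ≥ 8)) → (((c < -1 ∨ 6*tot ≤ 4) → (4*tot = -13 ∨ 12*tot < -43)) ∧ ((¬(c < -1 ∨ 6*tot ≤ 4)) → (2*tot = -3 ∨ 6*tot < -13)))).
Check whether ((c ≤ 10 → c ≥ 8) → (((3*c < -2 ∨ 27*c ≤ 16) → (18*c = -5 ∨ 54*c < -19)) ∧ ((¬(3*c < -2 ∨ 27*c ≤ 16)) → (9*c = 1 ∨ 27*c < -1)))) ∧ tot = -5 implies it.
Every state satisfying the precondition satisfies the weakest precondition: the implication holds.
Answer: valid


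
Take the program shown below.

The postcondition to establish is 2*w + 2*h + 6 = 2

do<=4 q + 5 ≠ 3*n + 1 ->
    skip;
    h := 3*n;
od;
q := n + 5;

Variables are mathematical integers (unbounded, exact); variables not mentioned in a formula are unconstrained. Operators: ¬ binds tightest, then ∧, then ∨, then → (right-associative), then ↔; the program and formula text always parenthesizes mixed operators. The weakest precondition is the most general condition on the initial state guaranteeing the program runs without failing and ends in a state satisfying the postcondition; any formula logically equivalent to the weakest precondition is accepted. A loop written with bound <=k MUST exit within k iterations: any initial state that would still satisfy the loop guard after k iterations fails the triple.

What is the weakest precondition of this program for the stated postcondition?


Working backward. After the program, the postcondition 2*w + 2*h + 6 = 2 must hold; in canonical form it is 2*h + 2*w = -4.
Before q := n + 5: 2*h + 2*w = -4
Before the loop (bound <=4), unroll the exhaustion recursion (WP_0 = exit-now case; WP_j = one more guarded iteration, up to j = 4):
  WP_0: (¬(q ≠ 3*n - 4)) ∧ 2*h + 2*w = -4
  WP_1: (q ≠ 3*n - 4 → ((¬(q ≠ 3*n - 4)) ∧ 6*n + 2*w = -4)) ∧ ((¬(q ≠ 3*n - 4)) → 2*h + 2*w = -4)
  WP_2: (q ≠ 3*n - 4 → ((q ≠ 3*n - 4 → ((¬(q ≠ 3*n - 4)) ∧ 6*n + 2*w = -4)) ∧ ((¬(q ≠ 3*n - 4)) → 6*n + 2*w = -4))) ∧ ((¬(q ≠ 3*n - 4)) → 2*h + 2*w = -4)
  WP_3: (q ≠ 3*n - 4 → ((q ≠ 3*n - 4 → ((q ≠ 3*n - 4 → ((¬(q ≠ 3*n - 4)) ∧ 6*n + 2*w = -4)) ∧ ((¬(q ≠ 3*n - 4)) → 6*n + 2*w = -4))) ∧ ((¬(q ≠ 3*n - 4)) → 6*n + 2*w = -4))) ∧ ((¬(q ≠ 3*n - 4)) → 2*h + 2*w = -4)
  WP_4: (q ≠ 3*n - 4 → ((q ≠ 3*n - 4 → ((q ≠ 3*n - 4 → ((q ≠ 3*n - 4 → ((¬(q ≠ 3*n - 4)) ∧ 6*n + 2*w = -4)) ∧ ((¬(q ≠ 3*n - 4)) → 6*n + 2*w = -4))) ∧ ((¬(q ≠ 3*n - 4)) → 6*n + 2*w = -4))) ∧ ((¬(q ≠ 3*n - 4)) → 6*n + 2*w = -4))) ∧ ((¬(q ≠ 3*n - 4)) → 2*h + 2*w = -4)
So before the loop: (q ≠ 3*n - 4 → ((q ≠ 3*n - 4 → ((q ≠ 3*n - 4 → ((q ≠ 3*n - 4 → ((¬(q ≠ 3*n - 4)) ∧ 6*n + 2*w = -4)) ∧ ((¬(q ≠ 3*n - 4)) → 6*n + 2*w = -4))) ∧ ((¬(q ≠ 3*n - 4)) → 6*n + 2*w = -4))) ∧ ((¬(q ≠ 3*n - 4)) → 6*n + 2*w = -4))) ∧ ((¬(q ≠ 3*n - 4)) → 2*h + 2*w = -4)
Answer: WP = (q ≠ 3*n - 4 → ((q ≠ 3*n - 4 → ((q ≠ 3*n - 4 → ((q ≠ 3*n - 4 → ((¬(q ≠ 3*n - 4)) ∧ 6*n + 2*w = -4)) ∧ ((¬(q ≠ 3*n - 4)) → 6*n + 2*w = -4))) ∧ ((¬(q ≠ 3*n - 4)) → 6*n + 2*w = -4))) ∧ ((¬(q ≠ 3*n - 4)) → 6*n + 2*w = -4))) ∧ ((¬(q ≠ 3*n - 4)) → 2*h + 2*w = -4)


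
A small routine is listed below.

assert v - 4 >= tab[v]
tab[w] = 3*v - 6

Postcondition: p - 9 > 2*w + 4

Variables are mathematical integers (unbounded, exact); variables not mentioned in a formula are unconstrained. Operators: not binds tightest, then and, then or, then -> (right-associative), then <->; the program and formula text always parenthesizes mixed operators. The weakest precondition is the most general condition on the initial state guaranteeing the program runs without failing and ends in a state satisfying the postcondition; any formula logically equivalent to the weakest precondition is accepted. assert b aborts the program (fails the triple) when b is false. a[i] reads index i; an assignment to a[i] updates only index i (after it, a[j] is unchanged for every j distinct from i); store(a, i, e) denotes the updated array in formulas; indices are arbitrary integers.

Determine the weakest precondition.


Working backward. After the program, the postcondition p - 9 > 2*w + 4 must hold; in canonical form it is p > 2*w + 13.
Before tab[w] := 3*v - 6: p > 2*w + 13
Before assert v - 4 >= tab[v]: v >= tab[v] + 4 and p > 2*w + 13
Answer: WP = v >= tab[v] + 4 and p > 2*w + 13


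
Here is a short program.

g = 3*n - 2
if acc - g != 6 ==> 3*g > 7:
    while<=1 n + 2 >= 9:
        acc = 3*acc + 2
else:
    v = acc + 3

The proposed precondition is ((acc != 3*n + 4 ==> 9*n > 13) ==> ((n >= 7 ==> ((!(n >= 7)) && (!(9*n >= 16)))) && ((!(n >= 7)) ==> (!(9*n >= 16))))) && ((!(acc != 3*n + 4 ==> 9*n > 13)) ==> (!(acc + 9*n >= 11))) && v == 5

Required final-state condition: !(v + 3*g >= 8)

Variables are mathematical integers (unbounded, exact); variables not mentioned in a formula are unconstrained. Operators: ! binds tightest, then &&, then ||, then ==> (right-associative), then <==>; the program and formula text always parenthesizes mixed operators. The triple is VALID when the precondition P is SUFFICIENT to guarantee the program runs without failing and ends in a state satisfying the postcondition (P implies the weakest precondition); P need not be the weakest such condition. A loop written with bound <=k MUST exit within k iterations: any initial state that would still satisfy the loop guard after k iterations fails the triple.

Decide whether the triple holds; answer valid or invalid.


Working backward. After the program, the postcondition !(v + 3*g >= 8) must hold; in canonical form it is !(3*g + v >= 8).
Then branch requires (n >= 7 ==> ((!(n >= 7)) && (!(3*g + v >= 8)))) && ((!(n >= 7)) ==> (!(3*g + v >= 8))); else branch requires !(acc + 3*g >= 5).
Before the if: ((acc != g + 6 ==> 3*g > 7) ==> ((n >= 7 ==> ((!(n >= 7)) && (!(3*g + v >= 8)))) && ((!(n >= 7)) ==> (!(3*g + v >= 8))))) && ((!(acc != g + 6 ==> 3*g > 7)) ==> (!(acc + 3*g >= 5)))
Before g := 3*n - 2: ((acc != 3*n + 4 ==> 9*n > 13) ==> ((n >= 7 ==> ((!(n >= 7)) && (!(9*n + v >= 14)))) && ((!(n >= 7)) ==> (!(9*n + v >= 14))))) && ((!(acc != 3*n + 4 ==> 9*n > 13)) ==> (!(acc + 9*n >= 11)))
The weakest precondition is ((acc != 3*n + 4 ==> 9*n > 13) ==> ((n >= 7 ==> ((!(n >= 7)) && (!(9*n + v >= 14)))) && ((!(n >= 7)) ==> (!(9*n + v >= 14))))) && ((!(acc != 3*n + 4 ==> 9*n > 13)) ==> (!(acc + 9*n >= 11))).
Check whether ((acc != 3*n + 4 ==> 9*n > 13) ==> ((n >= 7 ==> ((!(n >= 7)) && (!(9*n >= 16)))) && ((!(n >= 7)) ==> (!(9*n >= 16))))) && ((!(acc != 3*n + 4 ==> 9*n > 13)) ==> (!(acc + 9*n >= 11))) && v == 5 implies it.
Countermodel: at the initial state acc = 7, n = 1, v = 5, the precondition holds but the weakest precondition fails.
Answer: invalid


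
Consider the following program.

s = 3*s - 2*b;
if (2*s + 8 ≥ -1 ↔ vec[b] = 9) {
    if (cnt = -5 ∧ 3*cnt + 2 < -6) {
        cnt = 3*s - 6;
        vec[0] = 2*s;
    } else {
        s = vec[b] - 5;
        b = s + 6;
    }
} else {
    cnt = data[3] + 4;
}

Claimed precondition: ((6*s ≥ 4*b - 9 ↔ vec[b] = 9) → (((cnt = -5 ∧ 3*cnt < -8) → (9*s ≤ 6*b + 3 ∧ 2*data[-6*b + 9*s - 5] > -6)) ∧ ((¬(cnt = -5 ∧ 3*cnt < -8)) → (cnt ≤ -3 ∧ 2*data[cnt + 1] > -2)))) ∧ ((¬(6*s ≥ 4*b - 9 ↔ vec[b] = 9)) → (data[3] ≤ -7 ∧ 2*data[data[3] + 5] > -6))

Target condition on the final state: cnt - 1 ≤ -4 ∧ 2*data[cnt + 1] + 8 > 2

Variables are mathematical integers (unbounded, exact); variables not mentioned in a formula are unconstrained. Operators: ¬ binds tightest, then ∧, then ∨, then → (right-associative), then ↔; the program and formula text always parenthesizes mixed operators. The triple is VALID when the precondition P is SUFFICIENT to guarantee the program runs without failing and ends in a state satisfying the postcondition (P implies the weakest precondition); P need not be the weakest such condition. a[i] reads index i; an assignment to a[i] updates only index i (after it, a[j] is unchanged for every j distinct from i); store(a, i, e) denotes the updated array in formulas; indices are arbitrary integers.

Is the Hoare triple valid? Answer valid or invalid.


Working backward. After the program, the postcondition cnt - 1 ≤ -4 ∧ 2*data[cnt + 1] + 8 > 2 must hold; in canonical form it is cnt ≤ -3 ∧ 2*data[cnt + 1] > -6.
Then branch requires ((cnt = -5 ∧ 3*cnt < -8) → (3*s ≤ 3 ∧ 2*data[3*s - 5] > -6)) ∧ ((¬(cnt = -5 ∧ 3*cnt < -8)) → (cnt ≤ -3 ∧ 2*data[cnt + 1] > -6)); else branch requires data[3] ≤ -7 ∧ 2*data[data[3] + 5] > -6.
Before the if: ((2*s ≥ -9 ↔ vec[b] = 9) → (((cnt = -5 ∧ 3*cnt < -8) → (3*s ≤ 3 ∧ 2*data[3*s - 5] > -6)) ∧ ((¬(cnt = -5 ∧ 3*cnt < -8)) → (cnt ≤ -3 ∧ 2*data[cnt + 1] > -6)))) ∧ ((¬(2*s ≥ -9 ↔ vec[b] = 9)) → (data[3] ≤ -7 ∧ 2*data[data[3] + 5] > -6))
Before s := 3*s - 2*b: ((6*s ≥ 4*b - 9 ↔ vec[b] = 9) → (((cnt = -5 ∧ 3*cnt < -8) → (9*s ≤ 6*b + 3 ∧ 2*data[-6*b + 9*s - 5] > -6)) ∧ ((¬(cnt = -5 ∧ 3*cnt < -8)) → (cnt ≤ -3 ∧ 2*data[cnt + 1] > -6)))) ∧ ((¬(6*s ≥ 4*b - 9 ↔ vec[b] = 9)) → (data[3] ≤ -7 ∧ 2*data[data[3] + 5] > -6))
The weakest precondition is ((6*s ≥ 4*b - 9 ↔ vec[b] = 9) → (((cnt = -5 ∧ 3*cnt < -8) → (9*s ≤ 6*b + 3 ∧ 2*data[-6*b + 9*s - 5] > -6)) ∧ ((¬(cnt = -5 ∧ 3*cnt < -8)) → (cnt ≤ -3 ∧ 2*data[cnt + 1] > -6)))) ∧ ((¬(6*s ≥ 4*b - 9 ↔ vec[b] = 9)) → (data[3] ≤ -7 ∧ 2*data[data[3] + 5] > -6)).
Check whether ((6*s ≥ 4*b - 9 ↔ vec[b] = 9) → (((cnt = -5 ∧ 3*cnt < -8) → (9*s ≤ 6*b + 3 ∧ 2*data[-6*b + 9*s - 5] > -6)) ∧ ((¬(cnt = -5 ∧ 3*cnt < -8)) → (cnt ≤ -3 ∧ 2*data[cnt + 1] > -2)))) ∧ ((¬(6*s ≥ 4*b - 9 ↔ vec[b] = 9)) → (data[3] ≤ -7 ∧ 2*data[data[3] + 5] > -6)) implies it.
Every state satisfying the precondition satisfies the weakest precondition: the implication holds.
Answer: valid


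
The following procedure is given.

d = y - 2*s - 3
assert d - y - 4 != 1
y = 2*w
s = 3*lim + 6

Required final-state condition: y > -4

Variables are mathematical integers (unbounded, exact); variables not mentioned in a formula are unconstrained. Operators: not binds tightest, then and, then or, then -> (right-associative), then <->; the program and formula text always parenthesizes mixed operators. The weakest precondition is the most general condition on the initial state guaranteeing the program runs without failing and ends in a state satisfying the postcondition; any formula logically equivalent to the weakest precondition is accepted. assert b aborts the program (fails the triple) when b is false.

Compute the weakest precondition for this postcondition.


Working backward. After the program, y > -4 must hold.
Before s := 3*lim + 6: y > -4
Before y := 2*w: 2*w > -4
Before assert d - y - 4 != 1: d != y + 5 and 2*w > -4
Before d := y - 2*s - 3: 2*s != -8 and 2*w > -4
Answer: WP = 2*s != -8 and 2*w > -4


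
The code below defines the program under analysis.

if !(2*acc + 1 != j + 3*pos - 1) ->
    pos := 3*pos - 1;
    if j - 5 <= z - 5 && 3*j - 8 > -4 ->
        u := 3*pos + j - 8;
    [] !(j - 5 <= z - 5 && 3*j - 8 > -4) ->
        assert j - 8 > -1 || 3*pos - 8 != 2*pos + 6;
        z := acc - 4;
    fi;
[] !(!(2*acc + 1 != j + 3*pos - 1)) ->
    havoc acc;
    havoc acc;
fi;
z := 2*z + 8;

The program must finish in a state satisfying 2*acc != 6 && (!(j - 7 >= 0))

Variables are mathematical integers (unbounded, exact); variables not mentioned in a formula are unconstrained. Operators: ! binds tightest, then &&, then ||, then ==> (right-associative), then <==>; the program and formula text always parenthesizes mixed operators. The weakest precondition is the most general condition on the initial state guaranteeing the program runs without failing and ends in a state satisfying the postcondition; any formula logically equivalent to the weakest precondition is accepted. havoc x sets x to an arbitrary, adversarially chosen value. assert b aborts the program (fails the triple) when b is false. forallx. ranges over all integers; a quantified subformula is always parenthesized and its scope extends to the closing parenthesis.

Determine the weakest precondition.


Working backward. After the program, the postcondition 2*acc != 6 && (!(j - 7 >= 0)) must hold; in canonical form it is 2*acc != 6 && (!(j >= 7)).
Before z := 2*z + 8: 2*acc != 6 && (!(j >= 7))
Then branch requires ((j <= z && 3*j > 4) ==> (2*acc != 6 && (!(j >= 7)))) && ((!(j <= z && 3*j > 4)) ==> ((j > 7 || 3*pos != 15) && 2*acc != 6 && (!(j >= 7)))); else branch requires forall acc_1. (2*acc_1 != 6 && (!(j >= 7))).
Before the if: ((!(2*acc != j + 3*pos - 2)) ==> (((j <= z && 3*j > 4) ==> (2*acc != 6 && (!(j >= 7)))) && ((!(j <= z && 3*j > 4)) ==> ((j > 7 || 3*pos != 15) && 2*acc != 6 && (!(j >= 7)))))) && (2*acc != j + 3*pos - 2 ==> (forall acc_1. (2*acc_1 != 6 && (!(j >= 7)))))
Answer: WP = ((!(2*acc != j + 3*pos - 2)) ==> (((j <= z && 3*j > 4) ==> (2*acc != 6 && (!(j >= 7)))) && ((!(j <= z && 3*j > 4)) ==> ((j > 7 || 3*pos != 15) && 2*acc != 6 && (!(j >= 7)))))) && (2*acc != j + 3*pos - 2 ==> (forall acc_1. (2*acc_1 != 6 && (!(j >= 7)))))


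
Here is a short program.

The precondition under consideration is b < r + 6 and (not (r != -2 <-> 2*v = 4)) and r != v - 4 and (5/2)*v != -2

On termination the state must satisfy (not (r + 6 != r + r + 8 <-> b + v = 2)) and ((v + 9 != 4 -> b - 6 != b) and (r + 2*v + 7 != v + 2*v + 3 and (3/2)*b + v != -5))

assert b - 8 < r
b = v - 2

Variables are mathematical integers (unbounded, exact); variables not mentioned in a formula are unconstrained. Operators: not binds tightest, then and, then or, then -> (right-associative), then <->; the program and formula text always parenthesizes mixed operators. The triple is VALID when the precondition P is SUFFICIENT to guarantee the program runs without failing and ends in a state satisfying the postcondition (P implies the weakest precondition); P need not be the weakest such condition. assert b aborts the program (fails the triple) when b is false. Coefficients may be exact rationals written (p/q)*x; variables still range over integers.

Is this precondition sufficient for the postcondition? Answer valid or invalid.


Working backward. After the program, the postcondition (not (r + 6 != r + r + 8 <-> b + v = 2)) and ((v + 9 != 4 -> b - 6 != b) and (r + 2*v + 7 != v + 2*v + 3 and (3/2)*b + v != -5)) must hold; in canonical form it is (not (r != -2 <-> b + v = 2)) and r != v - 4 and (3/2)*b + v != -5.
Before b := v - 2: (not (r != -2 <-> 2*v = 4)) and r != v - 4 and (5/2)*v != -2
Before assert b - 8 < r: b < r + 8 and (not (r != -2 <-> 2*v = 4)) and r != v - 4 and (5/2)*v != -2
The weakest precondition is b < r + 8 and (not (r != -2 <-> 2*v = 4)) and r != v - 4 and (5/2)*v != -2.
Check whether b < r + 6 and (not (r != -2 <-> 2*v = 4)) and r != v - 4 and (5/2)*v != -2 implies it.
Every state satisfying the precondition satisfies the weakest precondition: the implication holds.
Answer: valid


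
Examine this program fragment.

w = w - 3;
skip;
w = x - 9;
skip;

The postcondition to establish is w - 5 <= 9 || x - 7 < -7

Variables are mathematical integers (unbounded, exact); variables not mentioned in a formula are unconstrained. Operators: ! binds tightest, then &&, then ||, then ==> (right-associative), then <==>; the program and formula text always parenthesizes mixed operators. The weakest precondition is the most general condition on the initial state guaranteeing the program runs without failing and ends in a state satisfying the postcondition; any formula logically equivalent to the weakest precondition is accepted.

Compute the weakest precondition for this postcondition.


Working backward. After the program, the postcondition w - 5 <= 9 || x - 7 < -7 must hold; in canonical form it is w <= 14 || x < 0.
Before skip: w <= 14 || x < 0
Before w := x - 9: x <= 23 || x < 0
Before skip: x <= 23 || x < 0
Before w := w - 3: x <= 23 || x < 0
Answer: WP = x <= 23 || x < 0


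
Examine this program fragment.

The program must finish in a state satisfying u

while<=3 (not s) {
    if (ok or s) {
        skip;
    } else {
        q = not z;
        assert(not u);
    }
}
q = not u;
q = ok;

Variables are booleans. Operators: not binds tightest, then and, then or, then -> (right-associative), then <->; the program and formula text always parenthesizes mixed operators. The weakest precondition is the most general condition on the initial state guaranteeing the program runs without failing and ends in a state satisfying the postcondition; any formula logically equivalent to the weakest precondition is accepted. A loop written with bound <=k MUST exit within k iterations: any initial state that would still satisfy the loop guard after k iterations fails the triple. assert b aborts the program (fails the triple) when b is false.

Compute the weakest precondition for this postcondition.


Working backward. After the program, u must hold.
Before q := ok: u
Before q := not u: u
Before the loop (bound <=3), unroll the exhaustion recursion (WP_0 = exit-now case; WP_j = one more guarded iteration, up to j = 3):
  WP_0: s and u
  WP_1: ((not s) -> (((ok or s) -> (s and u)) and (ok or s))) and (s -> u)
  WP_2: ((not s) -> (((ok or s) -> (((not s) -> (((ok or s) -> (s and u)) and (ok or s))) and (s -> u))) and ((not (ok or s)) -> ((not u) and ((not s) -> (((ok or s) -> (s and u)) and (ok or s))) and (s -> u))))) and (s -> u)
  WP_3: ((not s) -> (((ok or s) -> (((not s) -> (((ok or s) -> (((not s) -> (((ok or s) -> (s and u)) and (ok or s))) and (s -> u))) and ((not (ok or s)) -> ((not u) and ((not s) -> (((ok or s) -> (s and u)) and (ok or s))) and (s -> u))))) and (s -> u))) and ((not (ok or s)) -> ((not u) and ((not s) -> (((ok or s) -> (((not s) -> (((ok or s) -> (s and u)) and (ok or s))) and (s -> u))) and ((not (ok or s)) -> ((not u) and ((not s) -> (((ok or s) -> (s and u)) and (ok or s))) and (s -> u))))) and (s -> u))))) and (s -> u)
So before the loop: ((not s) -> (((ok or s) -> (((not s) -> (((ok or s) -> (((not s) -> (((ok or s) -> (s and u)) and (ok or s))) and (s -> u))) and ((not (ok or s)) -> ((not u) and ((not s) -> (((ok or s) -> (s and u)) and (ok or s))) and (s -> u))))) and (s -> u))) and ((not (ok or s)) -> ((not u) and ((not s) -> (((ok or s) -> (((not s) -> (((ok or s) -> (s and u)) and (ok or s))) and (s -> u))) and ((not (ok or s)) -> ((not u) and ((not s) -> (((ok or s) -> (s and u)) and (ok or s))) and (s -> u))))) and (s -> u))))) and (s -> u)
Answer: WP = ((not s) -> (((ok or s) -> (((not s) -> (((ok or s) -> (((not s) -> (((ok or s) -> (s and u)) and (ok or s))) and (s -> u))) and ((not (ok or s)) -> ((not u) and ((not s) -> (((ok or s) -> (s and u)) and (ok or s))) and (s -> u))))) and (s -> u))) and ((not (ok or s)) -> ((not u) and ((not s) -> (((ok or s) -> (((not s) -> (((ok or s) -> (s and u)) and (ok or s))) and (s -> u))) and ((not (ok or s)) -> ((not u) and ((not s) -> (((ok or s) -> (s and u)) and (ok or s))) and (s -> u))))) and (s -> u))))) and (s -> u)


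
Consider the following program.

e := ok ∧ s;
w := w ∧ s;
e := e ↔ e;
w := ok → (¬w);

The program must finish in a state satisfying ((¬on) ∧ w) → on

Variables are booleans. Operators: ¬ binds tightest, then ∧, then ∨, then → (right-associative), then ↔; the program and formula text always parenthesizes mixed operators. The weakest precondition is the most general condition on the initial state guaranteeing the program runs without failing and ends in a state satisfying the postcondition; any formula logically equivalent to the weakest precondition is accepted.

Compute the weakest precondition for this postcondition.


Working backward. After the program, ((¬on) ∧ w) → on must hold.
Before w := ok → (¬w): ((¬on) ∧ (ok → (¬w))) → on
Before e := e ↔ e: ((¬on) ∧ (ok → (¬w))) → on
Before w := w ∧ s: ((¬on) ∧ (ok → (¬(w ∧ s)))) → on
Before e := ok ∧ s: ((¬on) ∧ (ok → (¬(w ∧ s)))) → on
Answer: WP = ((¬on) ∧ (ok → (¬(w ∧ s)))) → on


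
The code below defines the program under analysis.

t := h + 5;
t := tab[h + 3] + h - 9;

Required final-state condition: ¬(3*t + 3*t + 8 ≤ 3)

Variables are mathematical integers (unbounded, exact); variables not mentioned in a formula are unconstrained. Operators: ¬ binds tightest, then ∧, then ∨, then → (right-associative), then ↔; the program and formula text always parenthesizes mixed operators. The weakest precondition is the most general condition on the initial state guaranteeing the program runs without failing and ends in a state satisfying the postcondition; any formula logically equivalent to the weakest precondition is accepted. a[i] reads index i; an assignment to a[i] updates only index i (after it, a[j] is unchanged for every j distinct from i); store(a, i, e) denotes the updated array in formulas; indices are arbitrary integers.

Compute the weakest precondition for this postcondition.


Working backward. After the program, the postcondition ¬(3*t + 3*t + 8 ≤ 3) must hold; in canonical form it is ¬(6*t ≤ -5).
Before t := tab[h + 3] + h - 9: ¬(6*tab[h + 3] + 6*h ≤ 49)
Before t := h + 5: ¬(6*tab[h + 3] + 6*h ≤ 49)
Answer: WP = ¬(6*tab[h + 3] + 6*h ≤ 49)


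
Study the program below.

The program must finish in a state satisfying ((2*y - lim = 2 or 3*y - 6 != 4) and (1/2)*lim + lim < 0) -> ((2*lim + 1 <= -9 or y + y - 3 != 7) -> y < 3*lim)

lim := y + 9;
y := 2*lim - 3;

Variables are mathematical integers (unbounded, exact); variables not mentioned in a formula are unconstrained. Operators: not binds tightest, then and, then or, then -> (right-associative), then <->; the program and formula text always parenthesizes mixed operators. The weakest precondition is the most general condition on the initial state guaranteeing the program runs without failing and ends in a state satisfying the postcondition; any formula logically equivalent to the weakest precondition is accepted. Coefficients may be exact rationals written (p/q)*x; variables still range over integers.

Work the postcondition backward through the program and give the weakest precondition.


Working backward. After the program, the postcondition ((2*y - lim = 2 or 3*y - 6 != 4) and (1/2)*lim + lim < 0) -> ((2*lim + 1 <= -9 or y + y - 3 != 7) -> y < 3*lim) must hold; in canonical form it is ((2*y = lim + 2 or 3*y != 10) and (3/2)*lim < 0) -> ((2*lim <= -10 or 2*y != 10) -> y < 3*lim).
Before y := 2*lim - 3: ((3*lim = 8 or 6*lim != 19) and (3/2)*lim < 0) -> ((2*lim <= -10 or 4*lim != 16) -> lim > -3)
Before lim := y + 9: ((3*y = -19 or 6*y != -35) and (3/2)*y < -27/2) -> ((2*y <= -28 or 4*y != -20) -> y > -12)
Answer: WP = ((3*y = -19 or 6*y != -35) and (3/2)*y < -27/2) -> ((2*y <= -28 or 4*y != -20) -> y > -12)


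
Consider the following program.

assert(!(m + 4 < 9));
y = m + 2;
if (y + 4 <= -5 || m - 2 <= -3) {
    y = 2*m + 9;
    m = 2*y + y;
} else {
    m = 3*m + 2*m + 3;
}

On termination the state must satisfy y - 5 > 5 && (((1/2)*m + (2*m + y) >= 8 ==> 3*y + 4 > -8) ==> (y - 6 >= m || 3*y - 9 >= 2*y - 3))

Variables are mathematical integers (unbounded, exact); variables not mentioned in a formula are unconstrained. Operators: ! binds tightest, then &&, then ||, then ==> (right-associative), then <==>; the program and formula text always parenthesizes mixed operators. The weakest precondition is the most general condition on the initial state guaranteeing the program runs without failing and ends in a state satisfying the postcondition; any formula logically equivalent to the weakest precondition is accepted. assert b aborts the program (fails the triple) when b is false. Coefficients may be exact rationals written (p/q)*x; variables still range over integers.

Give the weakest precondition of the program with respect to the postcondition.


Working backward. After the program, the postcondition y - 5 > 5 && (((1/2)*m + (2*m + y) >= 8 ==> 3*y + 4 > -8) ==> (y - 6 >= m || 3*y - 9 >= 2*y - 3)) must hold; in canonical form it is y > 10 && (((5/2)*m + y >= 8 ==> 3*y > -12) ==> (y >= m + 6 || y >= 6)).
Then branch requires 2*m > 1 && ((17*m >= -137/2 ==> 6*m > -39) ==> (4*m <= -24 || 2*m >= -3)); else branch requires y > 10 && (((25/2)*m + y >= 1/2 ==> 3*y > -12) ==> (y >= 5*m + 9 || y >= 6)).
Before the if: ((y <= -9 || m <= -1) ==> (2*m > 1 && ((17*m >= -137/2 ==> 6*m > -39) ==> (4*m <= -24 || 2*m >= -3)))) && ((!(y <= -9 || m <= -1)) ==> (y > 10 && (((25/2)*m + y >= 1/2 ==> 3*y > -12) ==> (y >= 5*m + 9 || y >= 6))))
Before y := m + 2: ((m <= -11 || m <= -1) ==> (2*m > 1 && ((17*m >= -137/2 ==> 6*m > -39) ==> (4*m <= -24 || 2*m >= -3)))) && ((!(m <= -11 || m <= -1)) ==> (m > 8 && (((27/2)*m >= -3/2 ==> 3*m > -18) ==> (4*m <= -7 || m >= 4))))
Before assert !(m + 4 < 9): (!(m < 5)) && ((m <= -11 || m <= -1) ==> (2*m > 1 && ((17*m >= -137/2 ==> 6*m > -39) ==> (4*m <= -24 || 2*m >= -3)))) && ((!(m <= -11 || m <= -1)) ==> (m > 8 && (((27/2)*m >= -3/2 ==> 3*m > -18) ==> (4*m <= -7 || m >= 4))))
Answer: WP = (!(m < 5)) && ((m <= -11 || m <= -1) ==> (2*m > 1 && ((17*m >= -137/2 ==> 6*m > -39) ==> (4*m <= -24 || 2*m >= -3)))) && ((!(m <= -11 || m <= -1)) ==> (m > 8 && (((27/2)*m >= -3/2 ==> 3*m > -18) ==> (4*m <= -7 || m >= 4))))


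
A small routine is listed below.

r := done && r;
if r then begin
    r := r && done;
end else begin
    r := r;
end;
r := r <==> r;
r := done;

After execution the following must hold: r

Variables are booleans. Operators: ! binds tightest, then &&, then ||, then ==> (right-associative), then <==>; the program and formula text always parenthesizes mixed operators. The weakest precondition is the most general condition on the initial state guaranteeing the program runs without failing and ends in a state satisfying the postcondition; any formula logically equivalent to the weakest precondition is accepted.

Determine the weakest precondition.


Working backward. After the program, r must hold.
Before r := done: done
Before r := r <==> r: done
Then branch requires done; else branch requires done.
Before the if: (r ==> done) && ((!r) ==> done)
Before r := done && r: ((done && r) ==> done) && ((!(done && r)) ==> done)
Answer: WP = ((done && r) ==> done) && ((!(done && r)) ==> done)


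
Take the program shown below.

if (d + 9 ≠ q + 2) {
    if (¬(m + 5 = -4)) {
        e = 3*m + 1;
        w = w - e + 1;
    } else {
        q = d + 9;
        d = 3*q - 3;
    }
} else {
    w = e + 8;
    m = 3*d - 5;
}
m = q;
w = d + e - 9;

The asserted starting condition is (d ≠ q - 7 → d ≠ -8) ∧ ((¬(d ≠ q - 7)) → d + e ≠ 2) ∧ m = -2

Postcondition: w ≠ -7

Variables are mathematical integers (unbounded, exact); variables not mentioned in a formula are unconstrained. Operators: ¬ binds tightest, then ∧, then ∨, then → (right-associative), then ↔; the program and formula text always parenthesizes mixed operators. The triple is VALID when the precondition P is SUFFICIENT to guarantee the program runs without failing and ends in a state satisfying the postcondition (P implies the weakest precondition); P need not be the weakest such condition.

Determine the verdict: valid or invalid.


Working backward. After the program, w ≠ -7 must hold.
Before w := d + e - 9: d + e ≠ 2
Before m := q: d + e ≠ 2
Then branch requires ((¬(m = -9)) → d + 3*m ≠ 1) ∧ (m = -9 → 3*d + e ≠ -22); else branch requires d + e ≠ 2.
Before the if: (d ≠ q - 7 → (((¬(m = -9)) → d + 3*m ≠ 1) ∧ (m = -9 → 3*d + e ≠ -22))) ∧ ((¬(d ≠ q - 7)) → d + e ≠ 2)
The weakest precondition is (d ≠ q - 7 → (((¬(m = -9)) → d + 3*m ≠ 1) ∧ (m = -9 → 3*d + e ≠ -22))) ∧ ((¬(d ≠ q - 7)) → d + e ≠ 2).
Check whether (d ≠ q - 7 → d ≠ -8) ∧ ((¬(d ≠ q - 7)) → d + e ≠ 2) ∧ m = -2 implies it.
Countermodel: at the initial state d = 7, e = 0, m = -2, q = 15, the precondition holds but the weakest precondition fails.
Answer: invalid


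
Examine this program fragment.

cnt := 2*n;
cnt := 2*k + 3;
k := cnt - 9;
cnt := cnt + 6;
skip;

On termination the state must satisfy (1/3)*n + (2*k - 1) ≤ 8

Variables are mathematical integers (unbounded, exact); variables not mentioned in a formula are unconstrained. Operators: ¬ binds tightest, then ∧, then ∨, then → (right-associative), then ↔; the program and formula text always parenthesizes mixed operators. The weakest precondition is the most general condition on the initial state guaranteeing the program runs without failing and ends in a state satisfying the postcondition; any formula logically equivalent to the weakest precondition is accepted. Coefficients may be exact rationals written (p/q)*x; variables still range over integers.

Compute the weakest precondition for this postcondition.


Working backward. After the program, the postcondition (1/3)*n + (2*k - 1) ≤ 8 must hold; in canonical form it is 2*k + (1/3)*n ≤ 9.
Before skip: 2*k + (1/3)*n ≤ 9
Before cnt := cnt + 6: 2*k + (1/3)*n ≤ 9
Before k := cnt - 9: 2*cnt + (1/3)*n ≤ 27
Before cnt := 2*k + 3: 4*k + (1/3)*n ≤ 21
Before cnt := 2*n: 4*k + (1/3)*n ≤ 21
Answer: WP = 4*k + (1/3)*n ≤ 21


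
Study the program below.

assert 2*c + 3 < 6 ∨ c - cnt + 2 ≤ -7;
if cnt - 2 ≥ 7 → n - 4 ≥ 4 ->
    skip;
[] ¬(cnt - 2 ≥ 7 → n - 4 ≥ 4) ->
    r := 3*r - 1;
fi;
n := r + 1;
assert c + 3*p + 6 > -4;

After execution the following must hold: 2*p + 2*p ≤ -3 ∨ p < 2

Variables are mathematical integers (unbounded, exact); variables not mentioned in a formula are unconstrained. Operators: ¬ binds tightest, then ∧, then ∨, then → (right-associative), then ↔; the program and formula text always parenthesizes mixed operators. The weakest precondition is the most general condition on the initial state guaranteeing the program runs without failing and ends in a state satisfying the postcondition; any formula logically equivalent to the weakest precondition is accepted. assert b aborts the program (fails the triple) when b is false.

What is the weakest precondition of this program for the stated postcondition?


Working backward. After the program, the postcondition 2*p + 2*p ≤ -3 ∨ p < 2 must hold; in canonical form it is 4*p ≤ -3 ∨ p < 2.
Before assert c + 3*p + 6 > -4: c + 3*p > -10 ∧ (4*p ≤ -3 ∨ p < 2)
Before n := r + 1: c + 3*p > -10 ∧ (4*p ≤ -3 ∨ p < 2)
Then branch requires c + 3*p > -10 ∧ (4*p ≤ -3 ∨ p < 2); else branch requires c + 3*p > -10 ∧ (4*p ≤ -3 ∨ p < 2).
Before the if: ((cnt ≥ 9 → n ≥ 8) → (c + 3*p > -10 ∧ (4*p ≤ -3 ∨ p < 2))) ∧ ((¬(cnt ≥ 9 → n ≥ 8)) → (c + 3*p > -10 ∧ (4*p ≤ -3 ∨ p < 2)))
Before assert 2*c + 3 < 6 ∨ c - cnt + 2 ≤ -7: (2*c < 3 ∨ c ≤ cnt - 9) ∧ ((cnt ≥ 9 → n ≥ 8) → (c + 3*p > -10 ∧ (4*p ≤ -3 ∨ p < 2))) ∧ ((¬(cnt ≥ 9 → n ≥ 8)) → (c + 3*p > -10 ∧ (4*p ≤ -3 ∨ p < 2)))
Answer: WP = (2*c < 3 ∨ c ≤ cnt - 9) ∧ ((cnt ≥ 9 → n ≥ 8) → (c + 3*p > -10 ∧ (4*p ≤ -3 ∨ p < 2))) ∧ ((¬(cnt ≥ 9 → n ≥ 8)) → (c + 3*p > -10 ∧ (4*p ≤ -3 ∨ p < 2)))


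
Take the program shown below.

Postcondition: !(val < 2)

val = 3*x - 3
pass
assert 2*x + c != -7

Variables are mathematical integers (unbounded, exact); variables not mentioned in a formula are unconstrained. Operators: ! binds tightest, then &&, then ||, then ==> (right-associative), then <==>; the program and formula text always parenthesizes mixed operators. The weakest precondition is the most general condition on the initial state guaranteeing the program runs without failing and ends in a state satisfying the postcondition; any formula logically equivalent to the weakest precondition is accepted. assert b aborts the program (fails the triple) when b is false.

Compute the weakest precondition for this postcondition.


Working backward. After the program, !(val < 2) must hold.
Before assert 2*x + c != -7: c + 2*x != -7 && (!(val < 2))
Before skip: c + 2*x != -7 && (!(val < 2))
Before val := 3*x - 3: c + 2*x != -7 && (!(3*x < 5))
Answer: WP = c + 2*x != -7 && (!(3*x < 5))
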